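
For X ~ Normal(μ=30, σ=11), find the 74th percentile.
37.0768

We have X ~ Normal(μ=30, σ=11).

We want to find x such that P(X ≤ x) = 0.74.

This is the 74th percentile, which means 74% of values fall below this point.

Using the inverse CDF (quantile function):
x = F⁻¹(0.74) = 37.0768

Verification: P(X ≤ 37.0768) = 0.74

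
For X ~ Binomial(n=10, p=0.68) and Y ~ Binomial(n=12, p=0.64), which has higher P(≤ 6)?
X has higher probability (P(X ≤ 6) = 0.4044 > P(Y ≤ 6) = 0.2352)

Compute P(≤ 6) for each distribution:

X ~ Binomial(n=10, p=0.68):
P(X ≤ 6) = 0.4044

Y ~ Binomial(n=12, p=0.64):
P(Y ≤ 6) = 0.2352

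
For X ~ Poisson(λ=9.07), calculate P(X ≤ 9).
0.578186

We have X ~ Poisson(λ=9.07).

The CDF gives us P(X ≤ k).

Using the CDF:
P(X ≤ 9) = 0.578186

This means there's approximately a 57.8% chance that X is at most 9.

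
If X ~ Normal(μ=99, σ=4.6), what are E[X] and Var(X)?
E[X] = 99.0000, Var(X) = 21.1600

We have X ~ Normal(μ=99, σ=4.6).

For a Normal distribution with μ=99, σ=4.6:

Expected value:
E[X] = 99.0000

Variance:
Var(X) = 21.1600

Standard deviation:
σ = √Var(X) = 4.6000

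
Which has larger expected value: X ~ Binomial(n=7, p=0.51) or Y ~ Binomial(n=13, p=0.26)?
X has larger mean (3.5700 > 3.3800)

Compute the expected value for each distribution:

X ~ Binomial(n=7, p=0.51):
E[X] = 3.5700

Y ~ Binomial(n=13, p=0.26):
E[Y] = 3.3800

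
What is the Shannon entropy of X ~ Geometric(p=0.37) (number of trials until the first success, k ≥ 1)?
1.7810 nats

We have X ~ Geometric(p=0.37) (number of trials until the first success, k ≥ 1).

The Shannon entropy measures the uncertainty or information content of the distribution.

For a Geometric distribution with p=0.37 (number of trials until the first success, k ≥ 1):
H(X) = 1.7810 nats

(In bits, this would be 2.5694 bits.)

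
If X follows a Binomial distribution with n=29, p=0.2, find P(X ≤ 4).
0.283946

We have X ~ Binomial(n=29, p=0.2).

The CDF gives us P(X ≤ k).

Using the CDF:
P(X ≤ 4) = 0.283946

This means there's approximately a 28.4% chance that X is at most 4.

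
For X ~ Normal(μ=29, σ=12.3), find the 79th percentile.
38.9190

We have X ~ Normal(μ=29, σ=12.3).

We want to find x such that P(X ≤ x) = 0.79.

This is the 79th percentile, which means 79% of values fall below this point.

Using the inverse CDF (quantile function):
x = F⁻¹(0.79) = 38.9190

Verification: P(X ≤ 38.9190) = 0.79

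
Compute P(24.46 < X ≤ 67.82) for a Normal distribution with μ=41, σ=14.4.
0.843375

We have X ~ Normal(μ=41, σ=14.4).

To find P(24.46 < X ≤ 67.82), we use:
P(24.46 < X ≤ 67.82) = P(X ≤ 67.82) - P(X ≤ 24.46)
                 = F(67.82) - F(24.46)
                 = 0.968734 - 0.125358
                 = 0.843375

So there's approximately a 84.3% chance that X falls in this range.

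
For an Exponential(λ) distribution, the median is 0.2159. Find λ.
λ = 3.2105

For X ~ Exponential(λ), the CDF is F(x) = 1 - e^(-λx).
The median m satisfies F(m) = 0.5:
1 - e^(-λm) = 0.5
e^(-λm) = 0.5
λm = ln(2)
m = ln(2) / λ

Given m = 0.2159:
λ = ln(2) / 0.2159 = 0.693147 / 0.2159 = 3.2105

Verification: ln(2) / 3.2105 = 0.2159 ✓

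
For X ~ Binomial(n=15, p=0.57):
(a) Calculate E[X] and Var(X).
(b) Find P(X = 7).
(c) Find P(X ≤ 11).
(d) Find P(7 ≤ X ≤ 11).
(a) E[X] = 8.5500, Var(X) = 3.6765
(b) P(X = 7) = 0.147035
(c) P(X ≤ 11) = 0.941749
(d) P(7 ≤ X ≤ 11) = 0.799018

We have X ~ Binomial(n=15, p=0.57).

(a) Moments:
E[X] = 8.5500
Var(X) = 3.6765
σ = √Var(X) = 1.9174

(b) Point probability using PMF:
P(X = 7) = 0.147035

(c) Cumulative probability using CDF:
P(X ≤ 11) = F(11) = 0.941749

(d) Range probability:
P(7 ≤ X ≤ 11) = P(X ≤ 11) - P(X ≤ 6)
                   = F(11) - F(6)
                   = 0.941749 - 0.142731
                   = 0.799018

This means approximately 79.9% of outcomes fall in the interval [7, 11].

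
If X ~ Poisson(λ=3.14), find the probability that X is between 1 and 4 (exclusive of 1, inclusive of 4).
0.612025

We have X ~ Poisson(λ=3.14).

To find P(1 < X ≤ 4), we use:
P(1 < X ≤ 4) = P(X ≤ 4) - P(X ≤ 1)
                 = F(4) - F(1)
                 = 0.791216 - 0.179191
                 = 0.612025

So there's approximately a 61.2% chance that X falls in this range.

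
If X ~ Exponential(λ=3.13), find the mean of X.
0.3195

We have X ~ Exponential(λ=3.13).

For an Exponential distribution with λ=3.13:
E[X] = 0.3195

This is the expected (average) value of X.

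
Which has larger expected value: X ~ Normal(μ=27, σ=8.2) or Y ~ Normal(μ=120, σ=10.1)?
Y has larger mean (120.0000 > 27.0000)

Compute the expected value for each distribution:

X ~ Normal(μ=27, σ=8.2):
E[X] = 27.0000

Y ~ Normal(μ=120, σ=10.1):
E[Y] = 120.0000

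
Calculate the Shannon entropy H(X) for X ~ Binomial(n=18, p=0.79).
1.9534 nats

We have X ~ Binomial(n=18, p=0.79).

The Shannon entropy measures the uncertainty or information content of the distribution.

For a Binomial distribution with n=18, p=0.79:
H(X) = 1.9534 nats

(In bits, this would be 2.8181 bits.)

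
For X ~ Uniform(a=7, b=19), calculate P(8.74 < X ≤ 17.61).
0.739167

We have X ~ Uniform(a=7, b=19).

To find P(8.74 < X ≤ 17.61), we use:
P(8.74 < X ≤ 17.61) = P(X ≤ 17.61) - P(X ≤ 8.74)
                 = F(17.61) - F(8.74)
                 = 0.884167 - 0.145000
                 = 0.739167

So there's approximately a 73.9% chance that X falls in this range.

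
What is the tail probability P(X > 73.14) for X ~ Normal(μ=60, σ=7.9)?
0.048127

We have X ~ Normal(μ=60, σ=7.9).

P(X > 73.14) = 1 - P(X ≤ 73.14)
                = 1 - F(73.14)
                = 1 - 0.951873
                = 0.048127

So there's approximately a 4.8% chance that X exceeds 73.14.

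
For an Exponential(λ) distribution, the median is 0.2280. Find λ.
λ = 3.0401

For X ~ Exponential(λ), the CDF is F(x) = 1 - e^(-λx).
The median m satisfies F(m) = 0.5:
1 - e^(-λm) = 0.5
e^(-λm) = 0.5
λm = ln(2)
m = ln(2) / λ

Given m = 0.2280:
λ = ln(2) / 0.2280 = 0.693147 / 0.2280 = 3.0401

Verification: ln(2) / 3.0401 = 0.2280 ✓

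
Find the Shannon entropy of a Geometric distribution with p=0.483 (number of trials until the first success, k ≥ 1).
1.4339 nats

We have X ~ Geometric(p=0.483) (number of trials until the first success, k ≥ 1).

The Shannon entropy measures the uncertainty or information content of the distribution.

For a Geometric distribution with p=0.483 (number of trials until the first success, k ≥ 1):
H(X) = 1.4339 nats

(In bits, this would be 2.0687 bits.)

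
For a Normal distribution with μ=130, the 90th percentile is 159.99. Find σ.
σ = 23.4013

For X ~ Normal(μ, σ), the p-th percentile satisfies x = μ + z_p × σ,
where z_p = Φ⁻¹(p) is the standard normal quantile.

Step 1: z_{0.9} = Φ⁻¹(0.9) = 1.2816

Step 2: Solve for σ:
159.99 = 130 + 1.2816 × σ
σ = (159.99 - 130) / 1.2816
σ = 29.99 / 1.2816
σ = 23.4013

Verification: μ + z × σ = 130 + 1.2816 × 23.4013 = 159.99 ✓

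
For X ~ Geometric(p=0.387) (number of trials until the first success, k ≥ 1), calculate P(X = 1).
0.387000

We have X ~ Geometric(p=0.387) (number of trials until the first success, k ≥ 1).

For a Geometric distribution, the PMF gives us the probability of each outcome.

Using the PMF formula:
P(X = 1) = 0.387000

Rounded to 4 decimal places: 0.3870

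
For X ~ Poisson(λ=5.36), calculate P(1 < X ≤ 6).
0.677981

We have X ~ Poisson(λ=5.36).

To find P(1 < X ≤ 6), we use:
P(1 < X ≤ 6) = P(X ≤ 6) - P(X ≤ 1)
                 = F(6) - F(1)
                 = 0.707879 - 0.029898
                 = 0.677981

So there's approximately a 67.8% chance that X falls in this range.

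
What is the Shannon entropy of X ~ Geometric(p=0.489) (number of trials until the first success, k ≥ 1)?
1.4170 nats

We have X ~ Geometric(p=0.489) (number of trials until the first success, k ≥ 1).

The Shannon entropy measures the uncertainty or information content of the distribution.

For a Geometric distribution with p=0.489 (number of trials until the first success, k ≥ 1):
H(X) = 1.4170 nats

(In bits, this would be 2.0443 bits.)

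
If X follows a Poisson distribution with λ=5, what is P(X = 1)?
0.033690

We have X ~ Poisson(λ=5).

For a Poisson distribution, the PMF gives us the probability of each outcome.

Using the PMF formula:
P(X = 1) = 0.033690

Rounded to 4 decimal places: 0.0337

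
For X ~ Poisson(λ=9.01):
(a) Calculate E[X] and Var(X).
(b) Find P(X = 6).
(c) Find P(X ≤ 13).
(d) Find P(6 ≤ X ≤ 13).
(a) E[X] = 9.0100, Var(X) = 9.0100
(b) P(X = 6) = 0.090787
(c) P(X ≤ 13) = 0.925644
(d) P(6 ≤ X ≤ 13) = 0.810560

We have X ~ Poisson(λ=9.01).

(a) Moments:
E[X] = 9.0100
Var(X) = 9.0100
σ = √Var(X) = 3.0017

(b) Point probability using PMF:
P(X = 6) = 0.090787

(c) Cumulative probability using CDF:
P(X ≤ 13) = F(13) = 0.925644

(d) Range probability:
P(6 ≤ X ≤ 13) = P(X ≤ 13) - P(X ≤ 5)
                   = F(13) - F(5)
                   = 0.925644 - 0.115085
                   = 0.810560

This means approximately 81.1% of outcomes fall in the interval [6, 13].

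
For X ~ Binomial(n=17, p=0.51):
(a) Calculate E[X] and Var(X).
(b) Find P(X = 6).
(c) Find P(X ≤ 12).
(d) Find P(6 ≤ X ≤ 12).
(a) E[X] = 8.6700, Var(X) = 4.2483
(b) P(X = 6) = 0.085145
(c) P(X ≤ 12) = 0.970365
(d) P(6 ≤ X ≤ 12) = 0.909300

We have X ~ Binomial(n=17, p=0.51).

(a) Moments:
E[X] = 8.6700
Var(X) = 4.2483
σ = √Var(X) = 2.0611

(b) Point probability using PMF:
P(X = 6) = 0.085145

(c) Cumulative probability using CDF:
P(X ≤ 12) = F(12) = 0.970365

(d) Range probability:
P(6 ≤ X ≤ 12) = P(X ≤ 12) - P(X ≤ 5)
                   = F(12) - F(5)
                   = 0.970365 - 0.061066
                   = 0.909300

This means approximately 90.9% of outcomes fall in the interval [6, 12].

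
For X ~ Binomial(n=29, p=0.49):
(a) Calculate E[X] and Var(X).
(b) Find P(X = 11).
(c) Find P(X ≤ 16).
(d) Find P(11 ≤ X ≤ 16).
(a) E[X] = 14.2100, Var(X) = 7.2471
(b) P(X = 11) = 0.073699
(c) P(X ≤ 16) = 0.802398
(d) P(11 ≤ X ≤ 16) = 0.719031

We have X ~ Binomial(n=29, p=0.49).

(a) Moments:
E[X] = 14.2100
Var(X) = 7.2471
σ = √Var(X) = 2.6920

(b) Point probability using PMF:
P(X = 11) = 0.073699

(c) Cumulative probability using CDF:
P(X ≤ 16) = F(16) = 0.802398

(d) Range probability:
P(11 ≤ X ≤ 16) = P(X ≤ 16) - P(X ≤ 10)
                   = F(16) - F(10)
                   = 0.802398 - 0.083368
                   = 0.719031

This means approximately 71.9% of outcomes fall in the interval [11, 16].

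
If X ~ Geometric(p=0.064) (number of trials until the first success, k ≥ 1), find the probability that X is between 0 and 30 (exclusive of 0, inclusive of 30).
0.862509

We have X ~ Geometric(p=0.064) (number of trials until the first success, k ≥ 1).

To find P(0 < X ≤ 30), we use:
P(0 < X ≤ 30) = P(X ≤ 30) - P(X ≤ 0)
                 = F(30) - F(0)
                 = 0.862509 - 0.000000
                 = 0.862509

So there's approximately a 86.3% chance that X falls in this range.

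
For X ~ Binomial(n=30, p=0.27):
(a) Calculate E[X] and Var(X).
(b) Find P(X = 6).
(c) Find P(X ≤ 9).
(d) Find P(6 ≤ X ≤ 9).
(a) E[X] = 8.1000, Var(X) = 5.9130
(b) P(X = 6) = 0.120657
(c) P(X ≤ 9) = 0.724450
(d) P(6 ≤ X ≤ 9) = 0.583460

We have X ~ Binomial(n=30, p=0.27).

(a) Moments:
E[X] = 8.1000
Var(X) = 5.9130
σ = √Var(X) = 2.4317

(b) Point probability using PMF:
P(X = 6) = 0.120657

(c) Cumulative probability using CDF:
P(X ≤ 9) = F(9) = 0.724450

(d) Range probability:
P(6 ≤ X ≤ 9) = P(X ≤ 9) - P(X ≤ 5)
                   = F(9) - F(5)
                   = 0.724450 - 0.140990
                   = 0.583460

This means approximately 58.3% of outcomes fall in the interval [6, 9].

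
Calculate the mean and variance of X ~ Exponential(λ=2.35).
E[X] = 0.4255, Var(X) = 0.1811

We have X ~ Exponential(λ=2.35).

For an Exponential distribution with λ=2.35:

Expected value:
E[X] = 0.4255

Variance:
Var(X) = 0.1811

Standard deviation:
σ = √Var(X) = 0.4255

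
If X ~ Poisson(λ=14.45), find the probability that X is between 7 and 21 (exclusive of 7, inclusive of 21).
0.936952

We have X ~ Poisson(λ=14.45).

To find P(7 < X ≤ 21), we use:
P(7 < X ≤ 21) = P(X ≤ 21) - P(X ≤ 7)
                 = F(21) - F(7)
                 = 0.961571 - 0.024619
                 = 0.936952

So there's approximately a 93.7% chance that X falls in this range.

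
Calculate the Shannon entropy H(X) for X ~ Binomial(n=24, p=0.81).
2.0615 nats

We have X ~ Binomial(n=24, p=0.81).

The Shannon entropy measures the uncertainty or information content of the distribution.

For a Binomial distribution with n=24, p=0.81:
H(X) = 2.0615 nats

(In bits, this would be 2.9741 bits.)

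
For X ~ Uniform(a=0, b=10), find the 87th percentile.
8.7000

We have X ~ Uniform(a=0, b=10).

We want to find x such that P(X ≤ x) = 0.87.

This is the 87th percentile, which means 87% of values fall below this point.

Using the inverse CDF (quantile function):
x = F⁻¹(0.87) = 8.7000

Verification: P(X ≤ 8.7000) = 0.87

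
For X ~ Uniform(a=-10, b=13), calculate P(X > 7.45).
0.241304

We have X ~ Uniform(a=-10, b=13).

P(X > 7.45) = 1 - P(X ≤ 7.45)
                = 1 - F(7.45)
                = 1 - 0.758696
                = 0.241304

So there's approximately a 24.1% chance that X exceeds 7.45.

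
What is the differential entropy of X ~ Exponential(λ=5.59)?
-0.7210 nats

We have X ~ Exponential(λ=5.59).

The differential entropy measures the uncertainty or information content of the distribution.

For an Exponential distribution with λ=5.59:
h(X) = -0.7210 nats

(In bits, this would be -1.0402 bits.)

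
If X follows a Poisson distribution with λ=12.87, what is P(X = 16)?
0.069706

We have X ~ Poisson(λ=12.87).

For a Poisson distribution, the PMF gives us the probability of each outcome.

Using the PMF formula:
P(X = 16) = 0.069706

Rounded to 4 decimal places: 0.0697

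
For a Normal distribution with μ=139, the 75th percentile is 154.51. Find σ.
σ = 22.9952

For X ~ Normal(μ, σ), the p-th percentile satisfies x = μ + z_p × σ,
where z_p = Φ⁻¹(p) is the standard normal quantile.

Step 1: z_{0.75} = Φ⁻¹(0.75) = 0.6745

Step 2: Solve for σ:
154.51 = 139 + 0.6745 × σ
σ = (154.51 - 139) / 0.6745
σ = 15.51 / 0.6745
σ = 22.9952

Verification: μ + z × σ = 139 + 0.6745 × 22.9952 = 154.51 ✓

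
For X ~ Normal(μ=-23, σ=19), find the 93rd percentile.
5.0400

We have X ~ Normal(μ=-23, σ=19).

We want to find x such that P(X ≤ x) = 0.93.

This is the 93rd percentile, which means 93% of values fall below this point.

Using the inverse CDF (quantile function):
x = F⁻¹(0.93) = 5.0400

Verification: P(X ≤ 5.0400) = 0.93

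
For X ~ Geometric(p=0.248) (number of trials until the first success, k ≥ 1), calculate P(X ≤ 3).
0.574741

We have X ~ Geometric(p=0.248) (number of trials until the first success, k ≥ 1).

The CDF gives us P(X ≤ k).

Using the CDF:
P(X ≤ 3) = 0.574741

This means there's approximately a 57.5% chance that X is at most 3.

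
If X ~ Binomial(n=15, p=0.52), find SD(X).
1.9349

We have X ~ Binomial(n=15, p=0.52).

For a Binomial distribution with n=15, p=0.52:
σ = √Var(X) = 1.9349

The standard deviation is the square root of the variance.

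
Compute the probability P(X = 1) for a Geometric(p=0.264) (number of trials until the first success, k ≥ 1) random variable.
0.264000

We have X ~ Geometric(p=0.264) (number of trials until the first success, k ≥ 1).

For a Geometric distribution, the PMF gives us the probability of each outcome.

Using the PMF formula:
P(X = 1) = 0.264000

Rounded to 4 decimal places: 0.2640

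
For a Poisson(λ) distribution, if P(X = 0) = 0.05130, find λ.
λ = 2.9701

For a Poisson(λ) distribution, the PMF at 0 is:
P(X = 0) = λ^0 e^(-λ) / 0! = e^(-λ)

Given P(X = 0) = 0.05130:
e^(-λ) = 0.05130
-λ = ln(0.05130)
λ = -ln(0.05130) = 2.9701

Verification: e^(-2.9701) = 0.05130 ✓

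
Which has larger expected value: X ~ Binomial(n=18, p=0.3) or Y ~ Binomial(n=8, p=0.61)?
X has larger mean (5.4000 > 4.8800)

Compute the expected value for each distribution:

X ~ Binomial(n=18, p=0.3):
E[X] = 5.4000

Y ~ Binomial(n=8, p=0.61):
E[Y] = 4.8800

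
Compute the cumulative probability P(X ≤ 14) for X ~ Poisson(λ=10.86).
0.864034

We have X ~ Poisson(λ=10.86).

The CDF gives us P(X ≤ k).

Using the CDF:
P(X ≤ 14) = 0.864034

This means there's approximately a 86.4% chance that X is at most 14.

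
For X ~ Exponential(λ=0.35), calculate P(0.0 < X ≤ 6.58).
0.900041

We have X ~ Exponential(λ=0.35).

To find P(0.0 < X ≤ 6.58), we use:
P(0.0 < X ≤ 6.58) = P(X ≤ 6.58) - P(X ≤ 0.0)
                 = F(6.58) - F(0.0)
                 = 0.900041 - 0.000000
                 = 0.900041

So there's approximately a 90.0% chance that X falls in this range.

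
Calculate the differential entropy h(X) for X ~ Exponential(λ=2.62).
0.0368 nats

We have X ~ Exponential(λ=2.62).

The differential entropy measures the uncertainty or information content of the distribution.

For an Exponential distribution with λ=2.62:
h(X) = 0.0368 nats

(In bits, this would be 0.0531 bits.)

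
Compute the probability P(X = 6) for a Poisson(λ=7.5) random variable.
0.136718

We have X ~ Poisson(λ=7.5).

For a Poisson distribution, the PMF gives us the probability of each outcome.

Using the PMF formula:
P(X = 6) = 0.136718

Rounded to 4 decimal places: 0.1367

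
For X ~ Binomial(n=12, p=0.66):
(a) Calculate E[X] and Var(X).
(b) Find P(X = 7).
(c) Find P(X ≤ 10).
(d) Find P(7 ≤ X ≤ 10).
(a) E[X] = 7.9200, Var(X) = 2.6928
(b) P(X = 7) = 0.196303
(c) P(X ≤ 10) = 0.950936
(d) P(7 ≤ X ≤ 10) = 0.759596

We have X ~ Binomial(n=12, p=0.66).

(a) Moments:
E[X] = 7.9200
Var(X) = 2.6928
σ = √Var(X) = 1.6410

(b) Point probability using PMF:
P(X = 7) = 0.196303

(c) Cumulative probability using CDF:
P(X ≤ 10) = F(10) = 0.950936

(d) Range probability:
P(7 ≤ X ≤ 10) = P(X ≤ 10) - P(X ≤ 6)
                   = F(10) - F(6)
                   = 0.950936 - 0.191340
                   = 0.759596

This means approximately 76.0% of outcomes fall in the interval [7, 10].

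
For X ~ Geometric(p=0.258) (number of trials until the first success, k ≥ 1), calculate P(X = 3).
0.142046

We have X ~ Geometric(p=0.258) (number of trials until the first success, k ≥ 1).

For a Geometric distribution, the PMF gives us the probability of each outcome.

Using the PMF formula:
P(X = 3) = 0.142046

Rounded to 4 decimal places: 0.1420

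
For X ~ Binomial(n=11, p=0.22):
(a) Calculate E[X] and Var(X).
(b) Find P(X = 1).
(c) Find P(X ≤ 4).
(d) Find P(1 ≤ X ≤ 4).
(a) E[X] = 2.4200, Var(X) = 1.8876
(b) P(X = 1) = 0.201726
(c) P(X ≤ 4) = 0.927738
(d) P(1 ≤ X ≤ 4) = 0.862719

We have X ~ Binomial(n=11, p=0.22).

(a) Moments:
E[X] = 2.4200
Var(X) = 1.8876
σ = √Var(X) = 1.3739

(b) Point probability using PMF:
P(X = 1) = 0.201726

(c) Cumulative probability using CDF:
P(X ≤ 4) = F(4) = 0.927738

(d) Range probability:
P(1 ≤ X ≤ 4) = P(X ≤ 4) - P(X ≤ 0)
                   = F(4) - F(0)
                   = 0.927738 - 0.065019
                   = 0.862719

This means approximately 86.3% of outcomes fall in the interval [1, 4].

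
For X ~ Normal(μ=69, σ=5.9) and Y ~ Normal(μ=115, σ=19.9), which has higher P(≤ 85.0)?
X has higher probability (P(X ≤ 85.0) = 0.9967 > P(Y ≤ 85.0) = 0.0658)

Compute P(≤ 85.0) for each distribution:

X ~ Normal(μ=69, σ=5.9):
P(X ≤ 85.0) = 0.9967

Y ~ Normal(μ=115, σ=19.9):
P(Y ≤ 85.0) = 0.0658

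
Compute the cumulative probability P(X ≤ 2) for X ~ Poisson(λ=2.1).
0.649631

We have X ~ Poisson(λ=2.1).

The CDF gives us P(X ≤ k).

Using the CDF:
P(X ≤ 2) = 0.649631

This means there's approximately a 65.0% chance that X is at most 2.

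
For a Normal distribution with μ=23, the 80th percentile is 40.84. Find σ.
σ = 21.1972

For X ~ Normal(μ, σ), the p-th percentile satisfies x = μ + z_p × σ,
where z_p = Φ⁻¹(p) is the standard normal quantile.

Step 1: z_{0.8} = Φ⁻¹(0.8) = 0.8416

Step 2: Solve for σ:
40.84 = 23 + 0.8416 × σ
σ = (40.84 - 23) / 0.8416
σ = 17.84 / 0.8416
σ = 21.1972

Verification: μ + z × σ = 23 + 0.8416 × 21.1972 = 40.84 ✓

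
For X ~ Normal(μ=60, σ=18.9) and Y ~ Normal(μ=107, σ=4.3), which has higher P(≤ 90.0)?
X has higher probability (P(X ≤ 90.0) = 0.9438 > P(Y ≤ 90.0) = 0.0000)

Compute P(≤ 90.0) for each distribution:

X ~ Normal(μ=60, σ=18.9):
P(X ≤ 90.0) = 0.9438

Y ~ Normal(μ=107, σ=4.3):
P(Y ≤ 90.0) = 0.0000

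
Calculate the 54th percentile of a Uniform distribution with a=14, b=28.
21.5600

We have X ~ Uniform(a=14, b=28).

We want to find x such that P(X ≤ x) = 0.54.

This is the 54th percentile, which means 54% of values fall below this point.

Using the inverse CDF (quantile function):
x = F⁻¹(0.54) = 21.5600

Verification: P(X ≤ 21.5600) = 0.54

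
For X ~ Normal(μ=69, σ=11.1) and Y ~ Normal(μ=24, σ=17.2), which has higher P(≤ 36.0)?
Y has higher probability (P(Y ≤ 36.0) = 0.7573 > P(X ≤ 36.0) = 0.0015)

Compute P(≤ 36.0) for each distribution:

X ~ Normal(μ=69, σ=11.1):
P(X ≤ 36.0) = 0.0015

Y ~ Normal(μ=24, σ=17.2):
P(Y ≤ 36.0) = 0.7573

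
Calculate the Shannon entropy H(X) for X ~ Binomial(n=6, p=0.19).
1.3186 nats

We have X ~ Binomial(n=6, p=0.19).

The Shannon entropy measures the uncertainty or information content of the distribution.

For a Binomial distribution with n=6, p=0.19:
H(X) = 1.3186 nats

(In bits, this would be 1.9023 bits.)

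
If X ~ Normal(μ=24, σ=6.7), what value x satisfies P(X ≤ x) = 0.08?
14.5860

We have X ~ Normal(μ=24, σ=6.7).

We want to find x such that P(X ≤ x) = 0.08.

This is the 8th percentile, which means 8% of values fall below this point.

Using the inverse CDF (quantile function):
x = F⁻¹(0.08) = 14.5860

Verification: P(X ≤ 14.5860) = 0.08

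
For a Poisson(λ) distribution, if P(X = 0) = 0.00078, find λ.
λ = 7.1562

For a Poisson(λ) distribution, the PMF at 0 is:
P(X = 0) = λ^0 e^(-λ) / 0! = e^(-λ)

Given P(X = 0) = 0.00078:
e^(-λ) = 0.00078
-λ = ln(0.00078)
λ = -ln(0.00078) = 7.1562

Verification: e^(-7.1562) = 0.00078 ✓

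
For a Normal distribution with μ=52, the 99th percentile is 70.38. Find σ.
σ = 7.9008

For X ~ Normal(μ, σ), the p-th percentile satisfies x = μ + z_p × σ,
where z_p = Φ⁻¹(p) is the standard normal quantile.

Step 1: z_{0.99} = Φ⁻¹(0.99) = 2.3263

Step 2: Solve for σ:
70.38 = 52 + 2.3263 × σ
σ = (70.38 - 52) / 2.3263
σ = 18.38 / 2.3263
σ = 7.9008

Verification: μ + z × σ = 52 + 2.3263 × 7.9008 = 70.38 ✓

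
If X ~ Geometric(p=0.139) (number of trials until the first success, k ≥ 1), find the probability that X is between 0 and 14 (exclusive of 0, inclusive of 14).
0.876961

We have X ~ Geometric(p=0.139) (number of trials until the first success, k ≥ 1).

To find P(0 < X ≤ 14), we use:
P(0 < X ≤ 14) = P(X ≤ 14) - P(X ≤ 0)
                 = F(14) - F(0)
                 = 0.876961 - 0.000000
                 = 0.876961

So there's approximately a 87.7% chance that X falls in this range.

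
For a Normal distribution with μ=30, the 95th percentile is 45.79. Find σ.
σ = 9.5996

For X ~ Normal(μ, σ), the p-th percentile satisfies x = μ + z_p × σ,
where z_p = Φ⁻¹(p) is the standard normal quantile.

Step 1: z_{0.95} = Φ⁻¹(0.95) = 1.6449

Step 2: Solve for σ:
45.79 = 30 + 1.6449 × σ
σ = (45.79 - 30) / 1.6449
σ = 15.79 / 1.6449
σ = 9.5996

Verification: μ + z × σ = 30 + 1.6449 × 9.5996 = 45.79 ✓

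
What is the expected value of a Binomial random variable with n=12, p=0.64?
7.6800

We have X ~ Binomial(n=12, p=0.64).

For a Binomial distribution with n=12, p=0.64:
E[X] = 7.6800

This is the expected (average) value of X.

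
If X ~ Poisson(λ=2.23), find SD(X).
1.4933

We have X ~ Poisson(λ=2.23).

For a Poisson distribution with λ=2.23:
σ = √Var(X) = 1.4933

The standard deviation is the square root of the variance.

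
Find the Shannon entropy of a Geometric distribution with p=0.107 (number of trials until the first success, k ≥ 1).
3.1794 nats

We have X ~ Geometric(p=0.107) (number of trials until the first success, k ≥ 1).

The Shannon entropy measures the uncertainty or information content of the distribution.

For a Geometric distribution with p=0.107 (number of trials until the first success, k ≥ 1):
H(X) = 3.1794 nats

(In bits, this would be 4.5869 bits.)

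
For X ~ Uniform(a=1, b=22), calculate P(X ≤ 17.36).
0.779048

We have X ~ Uniform(a=1, b=22).

The CDF gives us P(X ≤ k).

Using the CDF:
P(X ≤ 17.36) = 0.779048

This means there's approximately a 77.9% chance that X is at most 17.36.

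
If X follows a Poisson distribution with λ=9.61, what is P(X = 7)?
0.100708

We have X ~ Poisson(λ=9.61).

For a Poisson distribution, the PMF gives us the probability of each outcome.

Using the PMF formula:
P(X = 7) = 0.100708

Rounded to 4 decimal places: 0.1007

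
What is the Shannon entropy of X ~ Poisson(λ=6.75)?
2.3601 nats

We have X ~ Poisson(λ=6.75).

The Shannon entropy measures the uncertainty or information content of the distribution.

For a Poisson distribution with λ=6.75:
H(X) = 2.3601 nats

(In bits, this would be 3.4050 bits.)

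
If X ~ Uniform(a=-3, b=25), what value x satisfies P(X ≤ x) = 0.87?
21.3600

We have X ~ Uniform(a=-3, b=25).

We want to find x such that P(X ≤ x) = 0.87.

This is the 87th percentile, which means 87% of values fall below this point.

Using the inverse CDF (quantile function):
x = F⁻¹(0.87) = 21.3600

Verification: P(X ≤ 21.3600) = 0.87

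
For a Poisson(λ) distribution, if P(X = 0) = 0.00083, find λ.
λ = 7.0941

For a Poisson(λ) distribution, the PMF at 0 is:
P(X = 0) = λ^0 e^(-λ) / 0! = e^(-λ)

Given P(X = 0) = 0.00083:
e^(-λ) = 0.00083
-λ = ln(0.00083)
λ = -ln(0.00083) = 7.0941

Verification: e^(-7.0941) = 0.00083 ✓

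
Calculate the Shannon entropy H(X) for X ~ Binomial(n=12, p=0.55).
1.9621 nats

We have X ~ Binomial(n=12, p=0.55).

The Shannon entropy measures the uncertainty or information content of the distribution.

For a Binomial distribution with n=12, p=0.55:
H(X) = 1.9621 nats

(In bits, this would be 2.8308 bits.)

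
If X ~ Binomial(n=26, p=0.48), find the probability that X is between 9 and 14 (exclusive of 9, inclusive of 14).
0.665477

We have X ~ Binomial(n=26, p=0.48).

To find P(9 < X ≤ 14), we use:
P(9 < X ≤ 14) = P(X ≤ 14) - P(X ≤ 9)
                 = F(14) - F(9)
                 = 0.786075 - 0.120598
                 = 0.665477

So there's approximately a 66.5% chance that X falls in this range.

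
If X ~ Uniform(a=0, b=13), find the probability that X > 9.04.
0.304615

We have X ~ Uniform(a=0, b=13).

P(X > 9.04) = 1 - P(X ≤ 9.04)
                = 1 - F(9.04)
                = 1 - 0.695385
                = 0.304615

So there's approximately a 30.5% chance that X exceeds 9.04.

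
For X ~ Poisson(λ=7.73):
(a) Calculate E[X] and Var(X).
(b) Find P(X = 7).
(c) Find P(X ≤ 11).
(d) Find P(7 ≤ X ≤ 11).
(a) E[X] = 7.7300, Var(X) = 7.7300
(b) P(X = 7) = 0.143790
(c) P(X ≤ 11) = 0.906575
(d) P(7 ≤ X ≤ 11) = 0.559125

We have X ~ Poisson(λ=7.73).

(a) Moments:
E[X] = 7.7300
Var(X) = 7.7300
σ = √Var(X) = 2.7803

(b) Point probability using PMF:
P(X = 7) = 0.143790

(c) Cumulative probability using CDF:
P(X ≤ 11) = F(11) = 0.906575

(d) Range probability:
P(7 ≤ X ≤ 11) = P(X ≤ 11) - P(X ≤ 6)
                   = F(11) - F(6)
                   = 0.906575 - 0.347450
                   = 0.559125

This means approximately 55.9% of outcomes fall in the interval [7, 11].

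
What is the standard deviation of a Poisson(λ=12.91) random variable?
3.5930

We have X ~ Poisson(λ=12.91).

For a Poisson distribution with λ=12.91:
σ = √Var(X) = 3.5930

The standard deviation is the square root of the variance.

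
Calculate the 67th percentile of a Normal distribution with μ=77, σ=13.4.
82.8948

We have X ~ Normal(μ=77, σ=13.4).

We want to find x such that P(X ≤ x) = 0.67.

This is the 67th percentile, which means 67% of values fall below this point.

Using the inverse CDF (quantile function):
x = F⁻¹(0.67) = 82.8948

Verification: P(X ≤ 82.8948) = 0.67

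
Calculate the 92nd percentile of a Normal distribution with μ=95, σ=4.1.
100.7608

We have X ~ Normal(μ=95, σ=4.1).

We want to find x such that P(X ≤ x) = 0.92.

This is the 92nd percentile, which means 92% of values fall below this point.

Using the inverse CDF (quantile function):
x = F⁻¹(0.92) = 100.7608

Verification: P(X ≤ 100.7608) = 0.92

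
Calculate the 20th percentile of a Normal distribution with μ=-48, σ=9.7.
-56.1637

We have X ~ Normal(μ=-48, σ=9.7).

We want to find x such that P(X ≤ x) = 0.2.

This is the 20th percentile, which means 20% of values fall below this point.

Using the inverse CDF (quantile function):
x = F⁻¹(0.2) = -56.1637

Verification: P(X ≤ -56.1637) = 0.2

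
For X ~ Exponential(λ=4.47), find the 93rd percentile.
0.5949

We have X ~ Exponential(λ=4.47).

We want to find x such that P(X ≤ x) = 0.93.

This is the 93rd percentile, which means 93% of values fall below this point.

Using the inverse CDF (quantile function):
x = F⁻¹(0.93) = 0.5949

Verification: P(X ≤ 0.5949) = 0.93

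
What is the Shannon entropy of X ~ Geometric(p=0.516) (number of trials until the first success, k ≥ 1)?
1.3423 nats

We have X ~ Geometric(p=0.516) (number of trials until the first success, k ≥ 1).

The Shannon entropy measures the uncertainty or information content of the distribution.

For a Geometric distribution with p=0.516 (number of trials until the first success, k ≥ 1):
H(X) = 1.3423 nats

(In bits, this would be 1.9366 bits.)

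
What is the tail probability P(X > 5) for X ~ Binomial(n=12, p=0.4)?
0.334791

We have X ~ Binomial(n=12, p=0.4).

P(X > 5) = 1 - P(X ≤ 5)
                = 1 - F(5)
                = 1 - 0.665209
                = 0.334791

So there's approximately a 33.5% chance that X exceeds 5.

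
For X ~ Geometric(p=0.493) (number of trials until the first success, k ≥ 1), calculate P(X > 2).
0.257049

We have X ~ Geometric(p=0.493) (number of trials until the first success, k ≥ 1).

P(X > 2) = 1 - P(X ≤ 2)
                = 1 - F(2)
                = 1 - 0.742951
                = 0.257049

So there's approximately a 25.7% chance that X exceeds 2.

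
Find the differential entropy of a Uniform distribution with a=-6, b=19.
3.2189 nats

We have X ~ Uniform(a=-6, b=19).

The differential entropy measures the uncertainty or information content of the distribution.

For a Uniform distribution with a=-6, b=19:
h(X) = 3.2189 nats

(In bits, this would be 4.6439 bits.)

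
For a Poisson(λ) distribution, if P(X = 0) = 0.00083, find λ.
λ = 7.0941

For a Poisson(λ) distribution, the PMF at 0 is:
P(X = 0) = λ^0 e^(-λ) / 0! = e^(-λ)

Given P(X = 0) = 0.00083:
e^(-λ) = 0.00083
-λ = ln(0.00083)
λ = -ln(0.00083) = 7.0941

Verification: e^(-7.0941) = 0.00083 ✓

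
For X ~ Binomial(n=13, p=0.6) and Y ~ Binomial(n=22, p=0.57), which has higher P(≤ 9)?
X has higher probability (P(X ≤ 9) = 0.8314 > P(Y ≤ 9) = 0.0959)

Compute P(≤ 9) for each distribution:

X ~ Binomial(n=13, p=0.6):
P(X ≤ 9) = 0.8314

Y ~ Binomial(n=22, p=0.57):
P(Y ≤ 9) = 0.0959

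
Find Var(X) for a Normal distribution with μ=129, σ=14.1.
198.8100

We have X ~ Normal(μ=129, σ=14.1).

For a Normal distribution with μ=129, σ=14.1:
Var(X) = 198.8100

The variance measures the spread of the distribution around the mean.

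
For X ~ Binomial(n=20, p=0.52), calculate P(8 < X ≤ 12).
0.628429

We have X ~ Binomial(n=20, p=0.52).

To find P(8 < X ≤ 12), we use:
P(8 < X ≤ 12) = P(X ≤ 12) - P(X ≤ 8)
                 = F(12) - F(8)
                 = 0.826079 - 0.197650
                 = 0.628429

So there's approximately a 62.8% chance that X falls in this range.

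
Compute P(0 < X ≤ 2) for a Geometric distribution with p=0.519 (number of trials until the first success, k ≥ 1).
0.768639

We have X ~ Geometric(p=0.519) (number of trials until the first success, k ≥ 1).

To find P(0 < X ≤ 2), we use:
P(0 < X ≤ 2) = P(X ≤ 2) - P(X ≤ 0)
                 = F(2) - F(0)
                 = 0.768639 - 0.000000
                 = 0.768639

So there's approximately a 76.9% chance that X falls in this range.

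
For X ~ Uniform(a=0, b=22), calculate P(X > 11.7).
0.468182

We have X ~ Uniform(a=0, b=22).

P(X > 11.7) = 1 - P(X ≤ 11.7)
                = 1 - F(11.7)
                = 1 - 0.531818
                = 0.468182

So there's approximately a 46.8% chance that X exceeds 11.7.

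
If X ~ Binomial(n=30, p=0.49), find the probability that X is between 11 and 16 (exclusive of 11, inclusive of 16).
0.623450

We have X ~ Binomial(n=30, p=0.49).

To find P(11 < X ≤ 16), we use:
P(11 < X ≤ 16) = P(X ≤ 16) - P(X ≤ 11)
                 = F(16) - F(11)
                 = 0.744404 - 0.120954
                 = 0.623450

So there's approximately a 62.3% chance that X falls in this range.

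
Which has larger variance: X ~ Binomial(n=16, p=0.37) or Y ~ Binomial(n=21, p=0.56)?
Y has larger variance (5.1744 > 3.7296)

Compute the variance for each distribution:

X ~ Binomial(n=16, p=0.37):
Var(X) = 3.7296

Y ~ Binomial(n=21, p=0.56):
Var(Y) = 5.1744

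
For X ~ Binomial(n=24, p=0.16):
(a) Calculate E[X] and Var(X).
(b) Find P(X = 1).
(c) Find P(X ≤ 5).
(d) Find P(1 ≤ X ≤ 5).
(a) E[X] = 3.8400, Var(X) = 3.2256
(b) P(X = 1) = 0.069623
(c) P(X ≤ 5) = 0.825723
(d) P(1 ≤ X ≤ 5) = 0.810493

We have X ~ Binomial(n=24, p=0.16).

(a) Moments:
E[X] = 3.8400
Var(X) = 3.2256
σ = √Var(X) = 1.7960

(b) Point probability using PMF:
P(X = 1) = 0.069623

(c) Cumulative probability using CDF:
P(X ≤ 5) = F(5) = 0.825723

(d) Range probability:
P(1 ≤ X ≤ 5) = P(X ≤ 5) - P(X ≤ 0)
                   = F(5) - F(0)
                   = 0.825723 - 0.015230
                   = 0.810493

This means approximately 81.0% of outcomes fall in the interval [1, 5].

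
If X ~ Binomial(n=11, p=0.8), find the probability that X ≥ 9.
0.617402

We have X ~ Binomial(n=11, p=0.8).

For discrete distributions, P(X ≥ 9) = 1 - P(X ≤ 8).

P(X ≤ 8) = 0.382598
P(X ≥ 9) = 1 - 0.382598 = 0.617402

So there's approximately a 61.7% chance that X is at least 9.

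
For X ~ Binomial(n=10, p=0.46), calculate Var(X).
2.4840

We have X ~ Binomial(n=10, p=0.46).

For a Binomial distribution with n=10, p=0.46:
Var(X) = 2.4840

The variance measures the spread of the distribution around the mean.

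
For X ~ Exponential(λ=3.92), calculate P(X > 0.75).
0.052866

We have X ~ Exponential(λ=3.92).

P(X > 0.75) = 1 - P(X ≤ 0.75)
                = 1 - F(0.75)
                = 1 - 0.947134
                = 0.052866

So there's approximately a 5.3% chance that X exceeds 0.75.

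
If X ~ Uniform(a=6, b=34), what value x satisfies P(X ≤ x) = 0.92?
31.7600

We have X ~ Uniform(a=6, b=34).

We want to find x such that P(X ≤ x) = 0.92.

This is the 92nd percentile, which means 92% of values fall below this point.

Using the inverse CDF (quantile function):
x = F⁻¹(0.92) = 31.7600

Verification: P(X ≤ 31.7600) = 0.92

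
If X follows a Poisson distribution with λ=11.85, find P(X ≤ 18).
0.966274

We have X ~ Poisson(λ=11.85).

The CDF gives us P(X ≤ k).

Using the CDF:
P(X ≤ 18) = 0.966274

This means there's approximately a 96.6% chance that X is at most 18.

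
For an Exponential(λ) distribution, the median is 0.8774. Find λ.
λ = 0.7900

For X ~ Exponential(λ), the CDF is F(x) = 1 - e^(-λx).
The median m satisfies F(m) = 0.5:
1 - e^(-λm) = 0.5
e^(-λm) = 0.5
λm = ln(2)
m = ln(2) / λ

Given m = 0.8774:
λ = ln(2) / 0.8774 = 0.693147 / 0.8774 = 0.7900

Verification: ln(2) / 0.7900 = 0.8774 ✓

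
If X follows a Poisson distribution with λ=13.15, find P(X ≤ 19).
0.953114

We have X ~ Poisson(λ=13.15).

The CDF gives us P(X ≤ k).

Using the CDF:
P(X ≤ 19) = 0.953114

This means there's approximately a 95.3% chance that X is at most 19.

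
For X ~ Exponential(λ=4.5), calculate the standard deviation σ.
0.2222

We have X ~ Exponential(λ=4.5).

For an Exponential distribution with λ=4.5:
σ = √Var(X) = 0.2222

The standard deviation is the square root of the variance.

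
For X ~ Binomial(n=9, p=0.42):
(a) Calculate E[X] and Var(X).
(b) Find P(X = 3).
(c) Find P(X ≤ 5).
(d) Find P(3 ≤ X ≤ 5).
(a) E[X] = 3.7800, Var(X) = 2.1924
(b) P(X = 3) = 0.236916
(c) P(X ≤ 5) = 0.876658
(d) P(3 ≤ X ≤ 5) = 0.680606

We have X ~ Binomial(n=9, p=0.42).

(a) Moments:
E[X] = 3.7800
Var(X) = 2.1924
σ = √Var(X) = 1.4807

(b) Point probability using PMF:
P(X = 3) = 0.236916

(c) Cumulative probability using CDF:
P(X ≤ 5) = F(5) = 0.876658

(d) Range probability:
P(3 ≤ X ≤ 5) = P(X ≤ 5) - P(X ≤ 2)
                   = F(5) - F(2)
                   = 0.876658 - 0.196051
                   = 0.680606

This means approximately 68.1% of outcomes fall in the interval [3, 5].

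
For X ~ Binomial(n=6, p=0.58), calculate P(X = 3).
0.289109

We have X ~ Binomial(n=6, p=0.58).

For a Binomial distribution, the PMF gives us the probability of each outcome.

Using the PMF formula:
P(X = 3) = 0.289109

Rounded to 4 decimal places: 0.2891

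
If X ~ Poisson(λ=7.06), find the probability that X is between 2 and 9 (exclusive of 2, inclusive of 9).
0.796036

We have X ~ Poisson(λ=7.06).

To find P(2 < X ≤ 9), we use:
P(2 < X ≤ 9) = P(X ≤ 9) - P(X ≤ 2)
                 = F(9) - F(2)
                 = 0.824360 - 0.028324
                 = 0.796036

So there's approximately a 79.6% chance that X falls in this range.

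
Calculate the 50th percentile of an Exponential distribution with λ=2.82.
0.2458

We have X ~ Exponential(λ=2.82).

We want to find x such that P(X ≤ x) = 0.5.

This is the 50th percentile, which means 50% of values fall below this point.

Using the inverse CDF (quantile function):
x = F⁻¹(0.5) = 0.2458

Verification: P(X ≤ 0.2458) = 0.5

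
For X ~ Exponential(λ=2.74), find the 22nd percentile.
0.0907

We have X ~ Exponential(λ=2.74).

We want to find x such that P(X ≤ x) = 0.22.

This is the 22nd percentile, which means 22% of values fall below this point.

Using the inverse CDF (quantile function):
x = F⁻¹(0.22) = 0.0907

Verification: P(X ≤ 0.0907) = 0.22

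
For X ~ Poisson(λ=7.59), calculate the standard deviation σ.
2.7550

We have X ~ Poisson(λ=7.59).

For a Poisson distribution with λ=7.59:
σ = √Var(X) = 2.7550

The standard deviation is the square root of the variance.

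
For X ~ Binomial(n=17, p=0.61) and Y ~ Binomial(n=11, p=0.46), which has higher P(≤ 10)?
Y has higher probability (P(Y ≤ 10) = 0.9998 > P(X ≤ 10) = 0.5182)

Compute P(≤ 10) for each distribution:

X ~ Binomial(n=17, p=0.61):
P(X ≤ 10) = 0.5182

Y ~ Binomial(n=11, p=0.46):
P(Y ≤ 10) = 0.9998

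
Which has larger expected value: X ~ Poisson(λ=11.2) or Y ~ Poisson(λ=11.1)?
X has larger mean (11.2000 > 11.1000)

Compute the expected value for each distribution:

X ~ Poisson(λ=11.2):
E[X] = 11.2000

Y ~ Poisson(λ=11.1):
E[Y] = 11.1000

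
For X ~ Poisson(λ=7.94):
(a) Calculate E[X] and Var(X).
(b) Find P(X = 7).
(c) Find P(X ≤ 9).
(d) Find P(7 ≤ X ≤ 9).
(a) E[X] = 7.9400, Var(X) = 7.9400
(b) P(X = 7) = 0.140610
(c) P(X ≤ 9) = 0.724040
(d) P(7 ≤ X ≤ 9) = 0.403283

We have X ~ Poisson(λ=7.94).

(a) Moments:
E[X] = 7.9400
Var(X) = 7.9400
σ = √Var(X) = 2.8178

(b) Point probability using PMF:
P(X = 7) = 0.140610

(c) Cumulative probability using CDF:
P(X ≤ 9) = F(9) = 0.724040

(d) Range probability:
P(7 ≤ X ≤ 9) = P(X ≤ 9) - P(X ≤ 6)
                   = F(9) - F(6)
                   = 0.724040 - 0.320757
                   = 0.403283

This means approximately 40.3% of outcomes fall in the interval [7, 9].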